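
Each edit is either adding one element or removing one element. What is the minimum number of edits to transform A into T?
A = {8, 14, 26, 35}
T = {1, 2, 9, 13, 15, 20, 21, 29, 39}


Set A = {8, 14, 26, 35}
Set T = {1, 2, 9, 13, 15, 20, 21, 29, 39}
Elements to remove from A (in A, not in T): {8, 14, 26, 35} → 4 removals
Elements to add to A (in T, not in A): {1, 2, 9, 13, 15, 20, 21, 29, 39} → 9 additions
Total edits = 4 + 9 = 13

13


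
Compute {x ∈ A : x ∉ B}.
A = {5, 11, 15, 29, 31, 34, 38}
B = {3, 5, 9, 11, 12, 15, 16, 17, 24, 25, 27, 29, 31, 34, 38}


Set A = {5, 11, 15, 29, 31, 34, 38}
Set B = {3, 5, 9, 11, 12, 15, 16, 17, 24, 25, 27, 29, 31, 34, 38}
Check each element of A against B:
5 ∈ B, 11 ∈ B, 15 ∈ B, 29 ∈ B, 31 ∈ B, 34 ∈ B, 38 ∈ B
Elements of A not in B: {}

{}


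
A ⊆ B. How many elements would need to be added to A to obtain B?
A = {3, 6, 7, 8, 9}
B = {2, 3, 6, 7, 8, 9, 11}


Set A = {3, 6, 7, 8, 9}, |A| = 5
Set B = {2, 3, 6, 7, 8, 9, 11}, |B| = 7
Since A ⊆ B: B \ A = {2, 11}
|B| - |A| = 7 - 5 = 2

2


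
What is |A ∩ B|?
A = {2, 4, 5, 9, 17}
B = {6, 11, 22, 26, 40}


Set A = {2, 4, 5, 9, 17}
Set B = {6, 11, 22, 26, 40}
A ∩ B = {}
|A ∩ B| = 0

0


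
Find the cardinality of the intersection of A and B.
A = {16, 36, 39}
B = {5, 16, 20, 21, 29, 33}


Set A = {16, 36, 39}
Set B = {5, 16, 20, 21, 29, 33}
A ∩ B = {16}
|A ∩ B| = 1

1


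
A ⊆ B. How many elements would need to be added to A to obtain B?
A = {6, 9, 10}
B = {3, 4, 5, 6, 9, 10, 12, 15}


Set A = {6, 9, 10}, |A| = 3
Set B = {3, 4, 5, 6, 9, 10, 12, 15}, |B| = 8
Since A ⊆ B: B \ A = {3, 4, 5, 12, 15}
|B| - |A| = 8 - 3 = 5

5


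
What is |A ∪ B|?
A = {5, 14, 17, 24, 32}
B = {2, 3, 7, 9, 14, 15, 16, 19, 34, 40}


Set A = {5, 14, 17, 24, 32}, |A| = 5
Set B = {2, 3, 7, 9, 14, 15, 16, 19, 34, 40}, |B| = 10
A ∩ B = {14}, |A ∩ B| = 1
|A ∪ B| = |A| + |B| - |A ∩ B| = 5 + 10 - 1 = 14

14


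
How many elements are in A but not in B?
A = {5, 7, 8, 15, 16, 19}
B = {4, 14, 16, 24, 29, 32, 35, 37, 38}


Set A = {5, 7, 8, 15, 16, 19}
Set B = {4, 14, 16, 24, 29, 32, 35, 37, 38}
A \ B = {5, 7, 8, 15, 19}
|A \ B| = 5

5


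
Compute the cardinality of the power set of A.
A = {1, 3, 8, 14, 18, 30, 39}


Set A = {1, 3, 8, 14, 18, 30, 39}
|A| = 7
The power set P(A) contains all subsets of A.
|P(A)| = 2^|A| = 2^7 = 128

128


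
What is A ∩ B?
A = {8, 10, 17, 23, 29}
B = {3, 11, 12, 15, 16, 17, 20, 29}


Set A = {8, 10, 17, 23, 29}
Set B = {3, 11, 12, 15, 16, 17, 20, 29}
A ∩ B includes only elements in both sets.
Check each element of A against B:
8 ✗, 10 ✗, 17 ✓, 23 ✗, 29 ✓
A ∩ B = {17, 29}

{17, 29}


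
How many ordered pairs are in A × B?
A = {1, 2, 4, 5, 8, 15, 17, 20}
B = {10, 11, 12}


Set A = {1, 2, 4, 5, 8, 15, 17, 20} has 8 elements.
Set B = {10, 11, 12} has 3 elements.
|A × B| = |A| × |B| = 8 × 3 = 24

24


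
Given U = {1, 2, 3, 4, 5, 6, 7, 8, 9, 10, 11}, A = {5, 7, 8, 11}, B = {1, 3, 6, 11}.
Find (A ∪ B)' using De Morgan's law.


U = {1, 2, 3, 4, 5, 6, 7, 8, 9, 10, 11}
A = {5, 7, 8, 11}, B = {1, 3, 6, 11}
A ∪ B = {1, 3, 5, 6, 7, 8, 11}
(A ∪ B)' = U \ (A ∪ B) = {2, 4, 9, 10}
Verification via A' ∩ B': A' = {1, 2, 3, 4, 6, 9, 10}, B' = {2, 4, 5, 7, 8, 9, 10}
A' ∩ B' = {2, 4, 9, 10} ✓

{2, 4, 9, 10}


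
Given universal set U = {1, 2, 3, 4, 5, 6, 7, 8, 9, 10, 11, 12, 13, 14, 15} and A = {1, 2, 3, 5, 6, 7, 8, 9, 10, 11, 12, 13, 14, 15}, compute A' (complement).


Universal set U = {1, 2, 3, 4, 5, 6, 7, 8, 9, 10, 11, 12, 13, 14, 15}
Set A = {1, 2, 3, 5, 6, 7, 8, 9, 10, 11, 12, 13, 14, 15}
A' = U \ A = elements in U but not in A
Checking each element of U:
1 (in A, exclude), 2 (in A, exclude), 3 (in A, exclude), 4 (not in A, include), 5 (in A, exclude), 6 (in A, exclude), 7 (in A, exclude), 8 (in A, exclude), 9 (in A, exclude), 10 (in A, exclude), 11 (in A, exclude), 12 (in A, exclude), 13 (in A, exclude), 14 (in A, exclude), 15 (in A, exclude)
A' = {4}

{4}


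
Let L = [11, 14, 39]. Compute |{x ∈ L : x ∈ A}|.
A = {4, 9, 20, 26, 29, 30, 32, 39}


Set A = {4, 9, 20, 26, 29, 30, 32, 39}
Candidates: [11, 14, 39]
Check each candidate:
11 ∉ A, 14 ∉ A, 39 ∈ A
Count of candidates in A: 1

1


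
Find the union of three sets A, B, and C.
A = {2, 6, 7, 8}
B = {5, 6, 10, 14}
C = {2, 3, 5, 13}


Set A = {2, 6, 7, 8}
Set B = {5, 6, 10, 14}
Set C = {2, 3, 5, 13}
First, A ∪ B = {2, 5, 6, 7, 8, 10, 14}
Then, (A ∪ B) ∪ C = {2, 3, 5, 6, 7, 8, 10, 13, 14}

{2, 3, 5, 6, 7, 8, 10, 13, 14}


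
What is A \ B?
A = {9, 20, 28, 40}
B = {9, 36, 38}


Set A = {9, 20, 28, 40}
Set B = {9, 36, 38}
A \ B includes elements in A that are not in B.
Check each element of A:
9 (in B, remove), 20 (not in B, keep), 28 (not in B, keep), 40 (not in B, keep)
A \ B = {20, 28, 40}

{20, 28, 40}


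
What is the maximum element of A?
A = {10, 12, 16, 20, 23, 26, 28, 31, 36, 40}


Set A = {10, 12, 16, 20, 23, 26, 28, 31, 36, 40}
Elements in ascending order: 10, 12, 16, 20, 23, 26, 28, 31, 36, 40
The largest element is 40.

40


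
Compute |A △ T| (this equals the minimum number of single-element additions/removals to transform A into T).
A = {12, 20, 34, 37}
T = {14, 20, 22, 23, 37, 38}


Set A = {12, 20, 34, 37}
Set T = {14, 20, 22, 23, 37, 38}
Elements to remove from A (in A, not in T): {12, 34} → 2 removals
Elements to add to A (in T, not in A): {14, 22, 23, 38} → 4 additions
Total edits = 2 + 4 = 6

6


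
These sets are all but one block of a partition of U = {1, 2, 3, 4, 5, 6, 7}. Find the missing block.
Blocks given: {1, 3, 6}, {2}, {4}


U = {1, 2, 3, 4, 5, 6, 7}
Shown blocks: {1, 3, 6}, {2}, {4}
A partition's blocks are pairwise disjoint and cover U, so the missing block = U \ (union of shown blocks).
Union of shown blocks: {1, 2, 3, 4, 6}
Missing block = U \ (union) = {5, 7}

{5, 7}


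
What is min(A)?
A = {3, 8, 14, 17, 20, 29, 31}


Set A = {3, 8, 14, 17, 20, 29, 31}
Elements in ascending order: 3, 8, 14, 17, 20, 29, 31
The smallest element is 3.

3


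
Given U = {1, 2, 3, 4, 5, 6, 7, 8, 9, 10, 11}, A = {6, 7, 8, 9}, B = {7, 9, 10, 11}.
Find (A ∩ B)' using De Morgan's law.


U = {1, 2, 3, 4, 5, 6, 7, 8, 9, 10, 11}
A = {6, 7, 8, 9}, B = {7, 9, 10, 11}
A ∩ B = {7, 9}
(A ∩ B)' = U \ (A ∩ B) = {1, 2, 3, 4, 5, 6, 8, 10, 11}
Verification via A' ∪ B': A' = {1, 2, 3, 4, 5, 10, 11}, B' = {1, 2, 3, 4, 5, 6, 8}
A' ∪ B' = {1, 2, 3, 4, 5, 6, 8, 10, 11} ✓

{1, 2, 3, 4, 5, 6, 8, 10, 11}


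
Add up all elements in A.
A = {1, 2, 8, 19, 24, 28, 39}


Set A = {1, 2, 8, 19, 24, 28, 39}
Sum = 1 + 2 + 8 + 19 + 24 + 28 + 39 = 121

121


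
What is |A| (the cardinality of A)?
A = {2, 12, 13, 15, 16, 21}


Set A = {2, 12, 13, 15, 16, 21}
Listing elements: 2, 12, 13, 15, 16, 21
Counting: 6 elements
|A| = 6

6


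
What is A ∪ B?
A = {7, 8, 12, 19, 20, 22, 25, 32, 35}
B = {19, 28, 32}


Set A = {7, 8, 12, 19, 20, 22, 25, 32, 35}
Set B = {19, 28, 32}
A ∪ B includes all elements in either set.
Elements from A: {7, 8, 12, 19, 20, 22, 25, 32, 35}
Elements from B not already included: {28}
A ∪ B = {7, 8, 12, 19, 20, 22, 25, 28, 32, 35}

{7, 8, 12, 19, 20, 22, 25, 28, 32, 35}


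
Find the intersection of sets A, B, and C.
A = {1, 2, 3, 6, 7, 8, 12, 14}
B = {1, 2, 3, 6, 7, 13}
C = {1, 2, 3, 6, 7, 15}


Set A = {1, 2, 3, 6, 7, 8, 12, 14}
Set B = {1, 2, 3, 6, 7, 13}
Set C = {1, 2, 3, 6, 7, 15}
First, A ∩ B = {1, 2, 3, 6, 7}
Then, (A ∩ B) ∩ C = {1, 2, 3, 6, 7}

{1, 2, 3, 6, 7}


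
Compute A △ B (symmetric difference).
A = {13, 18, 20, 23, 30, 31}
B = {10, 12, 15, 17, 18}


Set A = {13, 18, 20, 23, 30, 31}
Set B = {10, 12, 15, 17, 18}
A △ B = (A \ B) ∪ (B \ A)
Elements in A but not B: {13, 20, 23, 30, 31}
Elements in B but not A: {10, 12, 15, 17}
A △ B = {10, 12, 13, 15, 17, 20, 23, 30, 31}

{10, 12, 13, 15, 17, 20, 23, 30, 31}


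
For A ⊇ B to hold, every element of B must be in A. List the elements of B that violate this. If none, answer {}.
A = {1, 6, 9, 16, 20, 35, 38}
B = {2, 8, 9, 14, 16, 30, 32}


Set A = {1, 6, 9, 16, 20, 35, 38}
Set B = {2, 8, 9, 14, 16, 30, 32}
Check each element of B against A:
2 ∉ A (include), 8 ∉ A (include), 9 ∈ A, 14 ∉ A (include), 16 ∈ A, 30 ∉ A (include), 32 ∉ A (include)
Elements of B not in A: {2, 8, 14, 30, 32}

{2, 8, 14, 30, 32}


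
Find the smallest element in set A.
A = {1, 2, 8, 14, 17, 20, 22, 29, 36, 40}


Set A = {1, 2, 8, 14, 17, 20, 22, 29, 36, 40}
Elements in ascending order: 1, 2, 8, 14, 17, 20, 22, 29, 36, 40
The smallest element is 1.

1


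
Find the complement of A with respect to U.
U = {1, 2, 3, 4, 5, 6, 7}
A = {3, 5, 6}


Universal set U = {1, 2, 3, 4, 5, 6, 7}
Set A = {3, 5, 6}
A' = U \ A = elements in U but not in A
Checking each element of U:
1 (not in A, include), 2 (not in A, include), 3 (in A, exclude), 4 (not in A, include), 5 (in A, exclude), 6 (in A, exclude), 7 (not in A, include)
A' = {1, 2, 4, 7}

{1, 2, 4, 7}


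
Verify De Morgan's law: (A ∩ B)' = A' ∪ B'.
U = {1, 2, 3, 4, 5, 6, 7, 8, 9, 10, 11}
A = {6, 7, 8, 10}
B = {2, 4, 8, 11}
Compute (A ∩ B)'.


U = {1, 2, 3, 4, 5, 6, 7, 8, 9, 10, 11}
A = {6, 7, 8, 10}, B = {2, 4, 8, 11}
A ∩ B = {8}
(A ∩ B)' = U \ (A ∩ B) = {1, 2, 3, 4, 5, 6, 7, 9, 10, 11}
Verification via A' ∪ B': A' = {1, 2, 3, 4, 5, 9, 11}, B' = {1, 3, 5, 6, 7, 9, 10}
A' ∪ B' = {1, 2, 3, 4, 5, 6, 7, 9, 10, 11} ✓

{1, 2, 3, 4, 5, 6, 7, 9, 10, 11}


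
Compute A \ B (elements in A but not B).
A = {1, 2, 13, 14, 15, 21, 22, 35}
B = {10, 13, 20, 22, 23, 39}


Set A = {1, 2, 13, 14, 15, 21, 22, 35}
Set B = {10, 13, 20, 22, 23, 39}
A \ B includes elements in A that are not in B.
Check each element of A:
1 (not in B, keep), 2 (not in B, keep), 13 (in B, remove), 14 (not in B, keep), 15 (not in B, keep), 21 (not in B, keep), 22 (in B, remove), 35 (not in B, keep)
A \ B = {1, 2, 14, 15, 21, 35}

{1, 2, 14, 15, 21, 35}


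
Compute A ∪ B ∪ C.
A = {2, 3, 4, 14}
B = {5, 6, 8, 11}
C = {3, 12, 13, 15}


Set A = {2, 3, 4, 14}
Set B = {5, 6, 8, 11}
Set C = {3, 12, 13, 15}
First, A ∪ B = {2, 3, 4, 5, 6, 8, 11, 14}
Then, (A ∪ B) ∪ C = {2, 3, 4, 5, 6, 8, 11, 12, 13, 14, 15}

{2, 3, 4, 5, 6, 8, 11, 12, 13, 14, 15}


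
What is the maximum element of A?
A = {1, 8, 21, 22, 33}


Set A = {1, 8, 21, 22, 33}
Elements in ascending order: 1, 8, 21, 22, 33
The largest element is 33.

33


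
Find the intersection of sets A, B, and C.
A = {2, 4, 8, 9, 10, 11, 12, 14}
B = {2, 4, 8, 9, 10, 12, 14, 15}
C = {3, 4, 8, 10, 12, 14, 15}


Set A = {2, 4, 8, 9, 10, 11, 12, 14}
Set B = {2, 4, 8, 9, 10, 12, 14, 15}
Set C = {3, 4, 8, 10, 12, 14, 15}
First, A ∩ B = {2, 4, 8, 9, 10, 12, 14}
Then, (A ∩ B) ∩ C = {4, 8, 10, 12, 14}

{4, 8, 10, 12, 14}


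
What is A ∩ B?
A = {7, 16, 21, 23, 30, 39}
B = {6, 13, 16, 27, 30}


Set A = {7, 16, 21, 23, 30, 39}
Set B = {6, 13, 16, 27, 30}
A ∩ B includes only elements in both sets.
Check each element of A against B:
7 ✗, 16 ✓, 21 ✗, 23 ✗, 30 ✓, 39 ✗
A ∩ B = {16, 30}

{16, 30}


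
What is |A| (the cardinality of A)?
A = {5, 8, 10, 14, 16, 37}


Set A = {5, 8, 10, 14, 16, 37}
Listing elements: 5, 8, 10, 14, 16, 37
Counting: 6 elements
|A| = 6

6


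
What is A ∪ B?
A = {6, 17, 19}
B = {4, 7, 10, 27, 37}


Set A = {6, 17, 19}
Set B = {4, 7, 10, 27, 37}
A ∪ B includes all elements in either set.
Elements from A: {6, 17, 19}
Elements from B not already included: {4, 7, 10, 27, 37}
A ∪ B = {4, 6, 7, 10, 17, 19, 27, 37}

{4, 6, 7, 10, 17, 19, 27, 37}


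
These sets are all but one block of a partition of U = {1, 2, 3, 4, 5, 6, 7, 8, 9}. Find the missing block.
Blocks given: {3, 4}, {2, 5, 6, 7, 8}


U = {1, 2, 3, 4, 5, 6, 7, 8, 9}
Shown blocks: {3, 4}, {2, 5, 6, 7, 8}
A partition's blocks are pairwise disjoint and cover U, so the missing block = U \ (union of shown blocks).
Union of shown blocks: {2, 3, 4, 5, 6, 7, 8}
Missing block = U \ (union) = {1, 9}

{1, 9}


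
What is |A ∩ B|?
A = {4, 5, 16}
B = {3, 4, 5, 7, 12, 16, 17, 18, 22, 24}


Set A = {4, 5, 16}
Set B = {3, 4, 5, 7, 12, 16, 17, 18, 22, 24}
A ∩ B = {4, 5, 16}
|A ∩ B| = 3

3


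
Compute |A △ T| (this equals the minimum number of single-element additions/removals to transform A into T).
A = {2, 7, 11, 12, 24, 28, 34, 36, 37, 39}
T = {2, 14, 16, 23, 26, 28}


Set A = {2, 7, 11, 12, 24, 28, 34, 36, 37, 39}
Set T = {2, 14, 16, 23, 26, 28}
Elements to remove from A (in A, not in T): {7, 11, 12, 24, 34, 36, 37, 39} → 8 removals
Elements to add to A (in T, not in A): {14, 16, 23, 26} → 4 additions
Total edits = 8 + 4 = 12

12


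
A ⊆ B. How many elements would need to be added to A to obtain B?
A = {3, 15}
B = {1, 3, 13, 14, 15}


Set A = {3, 15}, |A| = 2
Set B = {1, 3, 13, 14, 15}, |B| = 5
Since A ⊆ B: B \ A = {1, 13, 14}
|B| - |A| = 5 - 2 = 3

3


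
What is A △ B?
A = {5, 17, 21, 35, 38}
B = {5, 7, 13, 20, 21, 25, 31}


Set A = {5, 17, 21, 35, 38}
Set B = {5, 7, 13, 20, 21, 25, 31}
A △ B = (A \ B) ∪ (B \ A)
Elements in A but not B: {17, 35, 38}
Elements in B but not A: {7, 13, 20, 25, 31}
A △ B = {7, 13, 17, 20, 25, 31, 35, 38}

{7, 13, 17, 20, 25, 31, 35, 38}


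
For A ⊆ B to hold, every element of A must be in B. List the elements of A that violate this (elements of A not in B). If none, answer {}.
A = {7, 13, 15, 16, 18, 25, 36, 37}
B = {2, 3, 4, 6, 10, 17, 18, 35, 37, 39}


Set A = {7, 13, 15, 16, 18, 25, 36, 37}
Set B = {2, 3, 4, 6, 10, 17, 18, 35, 37, 39}
Check each element of A against B:
7 ∉ B (include), 13 ∉ B (include), 15 ∉ B (include), 16 ∉ B (include), 18 ∈ B, 25 ∉ B (include), 36 ∉ B (include), 37 ∈ B
Elements of A not in B: {7, 13, 15, 16, 25, 36}

{7, 13, 15, 16, 25, 36}


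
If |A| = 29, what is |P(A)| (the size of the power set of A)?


The set has 29 elements.
The power set contains all possible subsets.
|P(A)| = 2^|A| = 2^29 = 536870912

536870912


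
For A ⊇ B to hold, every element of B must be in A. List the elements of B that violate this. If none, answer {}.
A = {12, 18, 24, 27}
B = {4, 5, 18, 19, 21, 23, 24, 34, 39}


Set A = {12, 18, 24, 27}
Set B = {4, 5, 18, 19, 21, 23, 24, 34, 39}
Check each element of B against A:
4 ∉ A (include), 5 ∉ A (include), 18 ∈ A, 19 ∉ A (include), 21 ∉ A (include), 23 ∉ A (include), 24 ∈ A, 34 ∉ A (include), 39 ∉ A (include)
Elements of B not in A: {4, 5, 19, 21, 23, 34, 39}

{4, 5, 19, 21, 23, 34, 39}


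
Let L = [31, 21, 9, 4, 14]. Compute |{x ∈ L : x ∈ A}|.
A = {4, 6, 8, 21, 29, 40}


Set A = {4, 6, 8, 21, 29, 40}
Candidates: [31, 21, 9, 4, 14]
Check each candidate:
31 ∉ A, 21 ∈ A, 9 ∉ A, 4 ∈ A, 14 ∉ A
Count of candidates in A: 2

2


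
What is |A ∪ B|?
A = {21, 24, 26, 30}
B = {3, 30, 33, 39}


Set A = {21, 24, 26, 30}, |A| = 4
Set B = {3, 30, 33, 39}, |B| = 4
A ∩ B = {30}, |A ∩ B| = 1
|A ∪ B| = |A| + |B| - |A ∩ B| = 4 + 4 - 1 = 7

7


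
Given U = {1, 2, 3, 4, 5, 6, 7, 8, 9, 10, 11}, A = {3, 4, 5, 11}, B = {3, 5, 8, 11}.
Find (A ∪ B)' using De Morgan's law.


U = {1, 2, 3, 4, 5, 6, 7, 8, 9, 10, 11}
A = {3, 4, 5, 11}, B = {3, 5, 8, 11}
A ∪ B = {3, 4, 5, 8, 11}
(A ∪ B)' = U \ (A ∪ B) = {1, 2, 6, 7, 9, 10}
Verification via A' ∩ B': A' = {1, 2, 6, 7, 8, 9, 10}, B' = {1, 2, 4, 6, 7, 9, 10}
A' ∩ B' = {1, 2, 6, 7, 9, 10} ✓

{1, 2, 6, 7, 9, 10}


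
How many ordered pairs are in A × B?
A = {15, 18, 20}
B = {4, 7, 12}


Set A = {15, 18, 20} has 3 elements.
Set B = {4, 7, 12} has 3 elements.
|A × B| = |A| × |B| = 3 × 3 = 9

9


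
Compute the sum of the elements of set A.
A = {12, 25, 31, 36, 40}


Set A = {12, 25, 31, 36, 40}
Sum = 12 + 25 + 31 + 36 + 40 = 144

144


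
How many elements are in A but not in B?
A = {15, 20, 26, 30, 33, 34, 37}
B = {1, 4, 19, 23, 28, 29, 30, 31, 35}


Set A = {15, 20, 26, 30, 33, 34, 37}
Set B = {1, 4, 19, 23, 28, 29, 30, 31, 35}
A \ B = {15, 20, 26, 33, 34, 37}
|A \ B| = 6

6


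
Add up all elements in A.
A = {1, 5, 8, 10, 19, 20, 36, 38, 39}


Set A = {1, 5, 8, 10, 19, 20, 36, 38, 39}
Sum = 1 + 5 + 8 + 10 + 19 + 20 + 36 + 38 + 39 = 176

176


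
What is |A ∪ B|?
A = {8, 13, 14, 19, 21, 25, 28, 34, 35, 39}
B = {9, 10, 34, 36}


Set A = {8, 13, 14, 19, 21, 25, 28, 34, 35, 39}, |A| = 10
Set B = {9, 10, 34, 36}, |B| = 4
A ∩ B = {34}, |A ∩ B| = 1
|A ∪ B| = |A| + |B| - |A ∩ B| = 10 + 4 - 1 = 13

13


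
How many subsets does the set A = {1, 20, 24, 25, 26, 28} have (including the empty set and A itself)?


Set A = {1, 20, 24, 25, 26, 28}
|A| = 6
The power set P(A) contains all subsets of A.
|P(A)| = 2^|A| = 2^6 = 64

64


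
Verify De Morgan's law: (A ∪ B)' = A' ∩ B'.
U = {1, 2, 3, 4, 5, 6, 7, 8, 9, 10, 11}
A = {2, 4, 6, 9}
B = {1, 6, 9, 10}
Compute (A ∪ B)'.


U = {1, 2, 3, 4, 5, 6, 7, 8, 9, 10, 11}
A = {2, 4, 6, 9}, B = {1, 6, 9, 10}
A ∪ B = {1, 2, 4, 6, 9, 10}
(A ∪ B)' = U \ (A ∪ B) = {3, 5, 7, 8, 11}
Verification via A' ∩ B': A' = {1, 3, 5, 7, 8, 10, 11}, B' = {2, 3, 4, 5, 7, 8, 11}
A' ∩ B' = {3, 5, 7, 8, 11} ✓

{3, 5, 7, 8, 11}


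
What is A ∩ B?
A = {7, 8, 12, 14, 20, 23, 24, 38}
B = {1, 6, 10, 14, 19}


Set A = {7, 8, 12, 14, 20, 23, 24, 38}
Set B = {1, 6, 10, 14, 19}
A ∩ B includes only elements in both sets.
Check each element of A against B:
7 ✗, 8 ✗, 12 ✗, 14 ✓, 20 ✗, 23 ✗, 24 ✗, 38 ✗
A ∩ B = {14}

{14}


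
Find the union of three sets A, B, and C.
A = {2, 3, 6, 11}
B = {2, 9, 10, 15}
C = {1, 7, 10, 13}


Set A = {2, 3, 6, 11}
Set B = {2, 9, 10, 15}
Set C = {1, 7, 10, 13}
First, A ∪ B = {2, 3, 6, 9, 10, 11, 15}
Then, (A ∪ B) ∪ C = {1, 2, 3, 6, 7, 9, 10, 11, 13, 15}

{1, 2, 3, 6, 7, 9, 10, 11, 13, 15}


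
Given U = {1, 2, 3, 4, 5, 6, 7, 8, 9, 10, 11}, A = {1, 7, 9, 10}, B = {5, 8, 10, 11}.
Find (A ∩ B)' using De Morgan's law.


U = {1, 2, 3, 4, 5, 6, 7, 8, 9, 10, 11}
A = {1, 7, 9, 10}, B = {5, 8, 10, 11}
A ∩ B = {10}
(A ∩ B)' = U \ (A ∩ B) = {1, 2, 3, 4, 5, 6, 7, 8, 9, 11}
Verification via A' ∪ B': A' = {2, 3, 4, 5, 6, 8, 11}, B' = {1, 2, 3, 4, 6, 7, 9}
A' ∪ B' = {1, 2, 3, 4, 5, 6, 7, 8, 9, 11} ✓

{1, 2, 3, 4, 5, 6, 7, 8, 9, 11}


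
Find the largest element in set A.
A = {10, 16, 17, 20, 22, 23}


Set A = {10, 16, 17, 20, 22, 23}
Elements in ascending order: 10, 16, 17, 20, 22, 23
The largest element is 23.

23


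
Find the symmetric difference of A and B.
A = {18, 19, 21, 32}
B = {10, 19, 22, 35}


Set A = {18, 19, 21, 32}
Set B = {10, 19, 22, 35}
A △ B = (A \ B) ∪ (B \ A)
Elements in A but not B: {18, 21, 32}
Elements in B but not A: {10, 22, 35}
A △ B = {10, 18, 21, 22, 32, 35}

{10, 18, 21, 22, 32, 35}


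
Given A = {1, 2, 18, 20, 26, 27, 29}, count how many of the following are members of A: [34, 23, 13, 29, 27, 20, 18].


Set A = {1, 2, 18, 20, 26, 27, 29}
Candidates: [34, 23, 13, 29, 27, 20, 18]
Check each candidate:
34 ∉ A, 23 ∉ A, 13 ∉ A, 29 ∈ A, 27 ∈ A, 20 ∈ A, 18 ∈ A
Count of candidates in A: 4

4


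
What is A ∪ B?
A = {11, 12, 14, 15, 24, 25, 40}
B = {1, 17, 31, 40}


Set A = {11, 12, 14, 15, 24, 25, 40}
Set B = {1, 17, 31, 40}
A ∪ B includes all elements in either set.
Elements from A: {11, 12, 14, 15, 24, 25, 40}
Elements from B not already included: {1, 17, 31}
A ∪ B = {1, 11, 12, 14, 15, 17, 24, 25, 31, 40}

{1, 11, 12, 14, 15, 17, 24, 25, 31, 40}


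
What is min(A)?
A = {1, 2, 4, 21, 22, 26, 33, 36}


Set A = {1, 2, 4, 21, 22, 26, 33, 36}
Elements in ascending order: 1, 2, 4, 21, 22, 26, 33, 36
The smallest element is 1.

1


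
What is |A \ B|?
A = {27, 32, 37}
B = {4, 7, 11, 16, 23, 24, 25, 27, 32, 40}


Set A = {27, 32, 37}
Set B = {4, 7, 11, 16, 23, 24, 25, 27, 32, 40}
A \ B = {37}
|A \ B| = 1

1


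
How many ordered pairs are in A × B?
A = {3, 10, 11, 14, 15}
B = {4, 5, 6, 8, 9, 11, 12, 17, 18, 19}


Set A = {3, 10, 11, 14, 15} has 5 elements.
Set B = {4, 5, 6, 8, 9, 11, 12, 17, 18, 19} has 10 elements.
|A × B| = |A| × |B| = 5 × 10 = 50

50


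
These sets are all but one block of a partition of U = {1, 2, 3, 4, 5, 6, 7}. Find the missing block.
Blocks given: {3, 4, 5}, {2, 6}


U = {1, 2, 3, 4, 5, 6, 7}
Shown blocks: {3, 4, 5}, {2, 6}
A partition's blocks are pairwise disjoint and cover U, so the missing block = U \ (union of shown blocks).
Union of shown blocks: {2, 3, 4, 5, 6}
Missing block = U \ (union) = {1, 7}

{1, 7}


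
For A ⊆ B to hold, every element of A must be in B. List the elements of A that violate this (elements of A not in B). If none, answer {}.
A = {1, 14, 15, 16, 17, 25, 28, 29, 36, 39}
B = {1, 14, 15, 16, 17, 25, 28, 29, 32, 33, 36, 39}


Set A = {1, 14, 15, 16, 17, 25, 28, 29, 36, 39}
Set B = {1, 14, 15, 16, 17, 25, 28, 29, 32, 33, 36, 39}
Check each element of A against B:
1 ∈ B, 14 ∈ B, 15 ∈ B, 16 ∈ B, 17 ∈ B, 25 ∈ B, 28 ∈ B, 29 ∈ B, 36 ∈ B, 39 ∈ B
Elements of A not in B: {}

{}


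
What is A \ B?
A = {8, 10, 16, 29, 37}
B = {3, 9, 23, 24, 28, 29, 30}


Set A = {8, 10, 16, 29, 37}
Set B = {3, 9, 23, 24, 28, 29, 30}
A \ B includes elements in A that are not in B.
Check each element of A:
8 (not in B, keep), 10 (not in B, keep), 16 (not in B, keep), 29 (in B, remove), 37 (not in B, keep)
A \ B = {8, 10, 16, 37}

{8, 10, 16, 37}


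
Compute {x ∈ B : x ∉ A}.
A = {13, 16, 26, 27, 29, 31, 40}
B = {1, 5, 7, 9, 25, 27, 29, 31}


Set A = {13, 16, 26, 27, 29, 31, 40}
Set B = {1, 5, 7, 9, 25, 27, 29, 31}
Check each element of B against A:
1 ∉ A (include), 5 ∉ A (include), 7 ∉ A (include), 9 ∉ A (include), 25 ∉ A (include), 27 ∈ A, 29 ∈ A, 31 ∈ A
Elements of B not in A: {1, 5, 7, 9, 25}

{1, 5, 7, 9, 25}


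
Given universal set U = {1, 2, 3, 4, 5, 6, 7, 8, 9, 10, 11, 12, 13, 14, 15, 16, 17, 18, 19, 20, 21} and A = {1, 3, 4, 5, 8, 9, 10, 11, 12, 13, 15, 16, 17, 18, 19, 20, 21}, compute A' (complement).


Universal set U = {1, 2, 3, 4, 5, 6, 7, 8, 9, 10, 11, 12, 13, 14, 15, 16, 17, 18, 19, 20, 21}
Set A = {1, 3, 4, 5, 8, 9, 10, 11, 12, 13, 15, 16, 17, 18, 19, 20, 21}
A' = U \ A = elements in U but not in A
Checking each element of U:
1 (in A, exclude), 2 (not in A, include), 3 (in A, exclude), 4 (in A, exclude), 5 (in A, exclude), 6 (not in A, include), 7 (not in A, include), 8 (in A, exclude), 9 (in A, exclude), 10 (in A, exclude), 11 (in A, exclude), 12 (in A, exclude), 13 (in A, exclude), 14 (not in A, include), 15 (in A, exclude), 16 (in A, exclude), 17 (in A, exclude), 18 (in A, exclude), 19 (in A, exclude), 20 (in A, exclude), 21 (in A, exclude)
A' = {2, 6, 7, 14}

{2, 6, 7, 14}


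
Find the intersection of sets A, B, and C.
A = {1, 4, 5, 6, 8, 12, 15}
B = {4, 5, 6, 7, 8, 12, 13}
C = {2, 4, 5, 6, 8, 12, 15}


Set A = {1, 4, 5, 6, 8, 12, 15}
Set B = {4, 5, 6, 7, 8, 12, 13}
Set C = {2, 4, 5, 6, 8, 12, 15}
First, A ∩ B = {4, 5, 6, 8, 12}
Then, (A ∩ B) ∩ C = {4, 5, 6, 8, 12}

{4, 5, 6, 8, 12}


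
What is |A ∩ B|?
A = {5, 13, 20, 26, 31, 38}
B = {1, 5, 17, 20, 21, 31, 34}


Set A = {5, 13, 20, 26, 31, 38}
Set B = {1, 5, 17, 20, 21, 31, 34}
A ∩ B = {5, 20, 31}
|A ∩ B| = 3

3


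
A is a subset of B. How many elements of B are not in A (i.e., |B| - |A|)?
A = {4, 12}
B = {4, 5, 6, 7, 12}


Set A = {4, 12}, |A| = 2
Set B = {4, 5, 6, 7, 12}, |B| = 5
Since A ⊆ B: B \ A = {5, 6, 7}
|B| - |A| = 5 - 2 = 3

3


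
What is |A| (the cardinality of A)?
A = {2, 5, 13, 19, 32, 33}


Set A = {2, 5, 13, 19, 32, 33}
Listing elements: 2, 5, 13, 19, 32, 33
Counting: 6 elements
|A| = 6

6


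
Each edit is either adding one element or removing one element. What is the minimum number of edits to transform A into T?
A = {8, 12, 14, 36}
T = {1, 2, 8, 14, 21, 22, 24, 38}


Set A = {8, 12, 14, 36}
Set T = {1, 2, 8, 14, 21, 22, 24, 38}
Elements to remove from A (in A, not in T): {12, 36} → 2 removals
Elements to add to A (in T, not in A): {1, 2, 21, 22, 24, 38} → 6 additions
Total edits = 2 + 6 = 8

8


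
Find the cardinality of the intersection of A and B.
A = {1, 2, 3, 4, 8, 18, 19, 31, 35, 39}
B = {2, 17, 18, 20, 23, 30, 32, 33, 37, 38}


Set A = {1, 2, 3, 4, 8, 18, 19, 31, 35, 39}
Set B = {2, 17, 18, 20, 23, 30, 32, 33, 37, 38}
A ∩ B = {2, 18}
|A ∩ B| = 2

2


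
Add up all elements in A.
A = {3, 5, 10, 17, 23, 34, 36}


Set A = {3, 5, 10, 17, 23, 34, 36}
Sum = 3 + 5 + 10 + 17 + 23 + 34 + 36 = 128

128


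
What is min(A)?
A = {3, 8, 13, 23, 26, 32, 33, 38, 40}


Set A = {3, 8, 13, 23, 26, 32, 33, 38, 40}
Elements in ascending order: 3, 8, 13, 23, 26, 32, 33, 38, 40
The smallest element is 3.

3


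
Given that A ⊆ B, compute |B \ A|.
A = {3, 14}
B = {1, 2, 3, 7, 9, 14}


Set A = {3, 14}, |A| = 2
Set B = {1, 2, 3, 7, 9, 14}, |B| = 6
Since A ⊆ B: B \ A = {1, 2, 7, 9}
|B| - |A| = 6 - 2 = 4

4


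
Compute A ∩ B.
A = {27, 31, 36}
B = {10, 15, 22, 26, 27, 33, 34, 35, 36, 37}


Set A = {27, 31, 36}
Set B = {10, 15, 22, 26, 27, 33, 34, 35, 36, 37}
A ∩ B includes only elements in both sets.
Check each element of A against B:
27 ✓, 31 ✗, 36 ✓
A ∩ B = {27, 36}

{27, 36}


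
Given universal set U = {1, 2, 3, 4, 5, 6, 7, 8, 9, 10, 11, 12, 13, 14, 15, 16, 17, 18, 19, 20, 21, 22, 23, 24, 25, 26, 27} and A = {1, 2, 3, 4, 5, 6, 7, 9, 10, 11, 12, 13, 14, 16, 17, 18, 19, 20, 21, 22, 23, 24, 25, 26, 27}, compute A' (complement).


Universal set U = {1, 2, 3, 4, 5, 6, 7, 8, 9, 10, 11, 12, 13, 14, 15, 16, 17, 18, 19, 20, 21, 22, 23, 24, 25, 26, 27}
Set A = {1, 2, 3, 4, 5, 6, 7, 9, 10, 11, 12, 13, 14, 16, 17, 18, 19, 20, 21, 22, 23, 24, 25, 26, 27}
A' = U \ A = elements in U but not in A
Checking each element of U:
1 (in A, exclude), 2 (in A, exclude), 3 (in A, exclude), 4 (in A, exclude), 5 (in A, exclude), 6 (in A, exclude), 7 (in A, exclude), 8 (not in A, include), 9 (in A, exclude), 10 (in A, exclude), 11 (in A, exclude), 12 (in A, exclude), 13 (in A, exclude), 14 (in A, exclude), 15 (not in A, include), 16 (in A, exclude), 17 (in A, exclude), 18 (in A, exclude), 19 (in A, exclude), 20 (in A, exclude), 21 (in A, exclude), 22 (in A, exclude), 23 (in A, exclude), 24 (in A, exclude), 25 (in A, exclude), 26 (in A, exclude), 27 (in A, exclude)
A' = {8, 15}

{8, 15}


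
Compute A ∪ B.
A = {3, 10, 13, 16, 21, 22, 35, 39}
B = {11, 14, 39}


Set A = {3, 10, 13, 16, 21, 22, 35, 39}
Set B = {11, 14, 39}
A ∪ B includes all elements in either set.
Elements from A: {3, 10, 13, 16, 21, 22, 35, 39}
Elements from B not already included: {11, 14}
A ∪ B = {3, 10, 11, 13, 14, 16, 21, 22, 35, 39}

{3, 10, 11, 13, 14, 16, 21, 22, 35, 39}


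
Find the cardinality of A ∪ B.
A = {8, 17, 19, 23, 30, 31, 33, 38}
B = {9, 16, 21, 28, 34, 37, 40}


Set A = {8, 17, 19, 23, 30, 31, 33, 38}, |A| = 8
Set B = {9, 16, 21, 28, 34, 37, 40}, |B| = 7
A ∩ B = {}, |A ∩ B| = 0
|A ∪ B| = |A| + |B| - |A ∩ B| = 8 + 7 - 0 = 15

15


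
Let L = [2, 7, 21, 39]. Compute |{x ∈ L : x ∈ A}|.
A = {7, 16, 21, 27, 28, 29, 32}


Set A = {7, 16, 21, 27, 28, 29, 32}
Candidates: [2, 7, 21, 39]
Check each candidate:
2 ∉ A, 7 ∈ A, 21 ∈ A, 39 ∉ A
Count of candidates in A: 2

2


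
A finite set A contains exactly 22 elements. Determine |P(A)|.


The set has 22 elements.
The power set contains all possible subsets.
|P(A)| = 2^|A| = 2^22 = 4194304

4194304


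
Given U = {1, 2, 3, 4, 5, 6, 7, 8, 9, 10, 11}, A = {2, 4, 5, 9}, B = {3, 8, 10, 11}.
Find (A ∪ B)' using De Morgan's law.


U = {1, 2, 3, 4, 5, 6, 7, 8, 9, 10, 11}
A = {2, 4, 5, 9}, B = {3, 8, 10, 11}
A ∪ B = {2, 3, 4, 5, 8, 9, 10, 11}
(A ∪ B)' = U \ (A ∪ B) = {1, 6, 7}
Verification via A' ∩ B': A' = {1, 3, 6, 7, 8, 10, 11}, B' = {1, 2, 4, 5, 6, 7, 9}
A' ∩ B' = {1, 6, 7} ✓

{1, 6, 7}


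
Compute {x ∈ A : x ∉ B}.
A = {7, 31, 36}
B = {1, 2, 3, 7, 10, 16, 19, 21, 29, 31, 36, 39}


Set A = {7, 31, 36}
Set B = {1, 2, 3, 7, 10, 16, 19, 21, 29, 31, 36, 39}
Check each element of A against B:
7 ∈ B, 31 ∈ B, 36 ∈ B
Elements of A not in B: {}

{}


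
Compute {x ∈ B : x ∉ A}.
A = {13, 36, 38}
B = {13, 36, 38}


Set A = {13, 36, 38}
Set B = {13, 36, 38}
Check each element of B against A:
13 ∈ A, 36 ∈ A, 38 ∈ A
Elements of B not in A: {}

{}


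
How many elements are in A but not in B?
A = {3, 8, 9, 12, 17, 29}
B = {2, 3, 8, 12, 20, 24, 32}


Set A = {3, 8, 9, 12, 17, 29}
Set B = {2, 3, 8, 12, 20, 24, 32}
A \ B = {9, 17, 29}
|A \ B| = 3

3


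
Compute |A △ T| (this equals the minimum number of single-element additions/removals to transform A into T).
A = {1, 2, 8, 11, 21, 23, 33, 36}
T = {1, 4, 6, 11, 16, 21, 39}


Set A = {1, 2, 8, 11, 21, 23, 33, 36}
Set T = {1, 4, 6, 11, 16, 21, 39}
Elements to remove from A (in A, not in T): {2, 8, 23, 33, 36} → 5 removals
Elements to add to A (in T, not in A): {4, 6, 16, 39} → 4 additions
Total edits = 5 + 4 = 9

9


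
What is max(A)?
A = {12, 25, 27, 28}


Set A = {12, 25, 27, 28}
Elements in ascending order: 12, 25, 27, 28
The largest element is 28.

28


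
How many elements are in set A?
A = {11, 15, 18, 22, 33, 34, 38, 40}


Set A = {11, 15, 18, 22, 33, 34, 38, 40}
Listing elements: 11, 15, 18, 22, 33, 34, 38, 40
Counting: 8 elements
|A| = 8

8


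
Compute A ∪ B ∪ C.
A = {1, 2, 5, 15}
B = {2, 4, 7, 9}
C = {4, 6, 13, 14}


Set A = {1, 2, 5, 15}
Set B = {2, 4, 7, 9}
Set C = {4, 6, 13, 14}
First, A ∪ B = {1, 2, 4, 5, 7, 9, 15}
Then, (A ∪ B) ∪ C = {1, 2, 4, 5, 6, 7, 9, 13, 14, 15}

{1, 2, 4, 5, 6, 7, 9, 13, 14, 15}


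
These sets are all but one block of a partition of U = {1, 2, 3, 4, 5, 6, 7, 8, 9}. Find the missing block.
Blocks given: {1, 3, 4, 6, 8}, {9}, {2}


U = {1, 2, 3, 4, 5, 6, 7, 8, 9}
Shown blocks: {1, 3, 4, 6, 8}, {9}, {2}
A partition's blocks are pairwise disjoint and cover U, so the missing block = U \ (union of shown blocks).
Union of shown blocks: {1, 2, 3, 4, 6, 8, 9}
Missing block = U \ (union) = {5, 7}

{5, 7}


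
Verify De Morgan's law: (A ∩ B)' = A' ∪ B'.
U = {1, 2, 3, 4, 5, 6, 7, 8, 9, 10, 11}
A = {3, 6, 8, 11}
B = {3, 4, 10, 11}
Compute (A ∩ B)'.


U = {1, 2, 3, 4, 5, 6, 7, 8, 9, 10, 11}
A = {3, 6, 8, 11}, B = {3, 4, 10, 11}
A ∩ B = {3, 11}
(A ∩ B)' = U \ (A ∩ B) = {1, 2, 4, 5, 6, 7, 8, 9, 10}
Verification via A' ∪ B': A' = {1, 2, 4, 5, 7, 9, 10}, B' = {1, 2, 5, 6, 7, 8, 9}
A' ∪ B' = {1, 2, 4, 5, 6, 7, 8, 9, 10} ✓

{1, 2, 4, 5, 6, 7, 8, 9, 10}


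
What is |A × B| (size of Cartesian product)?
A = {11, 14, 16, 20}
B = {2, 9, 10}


Set A = {11, 14, 16, 20} has 4 elements.
Set B = {2, 9, 10} has 3 elements.
|A × B| = |A| × |B| = 4 × 3 = 12

12


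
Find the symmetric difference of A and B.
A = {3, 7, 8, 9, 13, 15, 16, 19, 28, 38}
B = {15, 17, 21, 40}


Set A = {3, 7, 8, 9, 13, 15, 16, 19, 28, 38}
Set B = {15, 17, 21, 40}
A △ B = (A \ B) ∪ (B \ A)
Elements in A but not B: {3, 7, 8, 9, 13, 16, 19, 28, 38}
Elements in B but not A: {17, 21, 40}
A △ B = {3, 7, 8, 9, 13, 16, 17, 19, 21, 28, 38, 40}

{3, 7, 8, 9, 13, 16, 17, 19, 21, 28, 38, 40}


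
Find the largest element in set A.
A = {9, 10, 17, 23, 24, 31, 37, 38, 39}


Set A = {9, 10, 17, 23, 24, 31, 37, 38, 39}
Elements in ascending order: 9, 10, 17, 23, 24, 31, 37, 38, 39
The largest element is 39.

39


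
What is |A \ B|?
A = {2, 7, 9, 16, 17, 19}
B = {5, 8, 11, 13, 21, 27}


Set A = {2, 7, 9, 16, 17, 19}
Set B = {5, 8, 11, 13, 21, 27}
A \ B = {2, 7, 9, 16, 17, 19}
|A \ B| = 6

6


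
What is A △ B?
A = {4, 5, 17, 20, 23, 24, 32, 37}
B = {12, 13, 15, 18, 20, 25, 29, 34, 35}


Set A = {4, 5, 17, 20, 23, 24, 32, 37}
Set B = {12, 13, 15, 18, 20, 25, 29, 34, 35}
A △ B = (A \ B) ∪ (B \ A)
Elements in A but not B: {4, 5, 17, 23, 24, 32, 37}
Elements in B but not A: {12, 13, 15, 18, 25, 29, 34, 35}
A △ B = {4, 5, 12, 13, 15, 17, 18, 23, 24, 25, 29, 32, 34, 35, 37}

{4, 5, 12, 13, 15, 17, 18, 23, 24, 25, 29, 32, 34, 35, 37}


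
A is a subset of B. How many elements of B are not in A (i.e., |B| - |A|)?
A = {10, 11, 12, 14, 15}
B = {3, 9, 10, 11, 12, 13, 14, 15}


Set A = {10, 11, 12, 14, 15}, |A| = 5
Set B = {3, 9, 10, 11, 12, 13, 14, 15}, |B| = 8
Since A ⊆ B: B \ A = {3, 9, 13}
|B| - |A| = 8 - 5 = 3

3


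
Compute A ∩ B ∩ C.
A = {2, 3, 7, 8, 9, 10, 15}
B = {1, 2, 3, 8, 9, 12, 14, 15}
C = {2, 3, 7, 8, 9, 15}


Set A = {2, 3, 7, 8, 9, 10, 15}
Set B = {1, 2, 3, 8, 9, 12, 14, 15}
Set C = {2, 3, 7, 8, 9, 15}
First, A ∩ B = {2, 3, 8, 9, 15}
Then, (A ∩ B) ∩ C = {2, 3, 8, 9, 15}

{2, 3, 8, 9, 15}


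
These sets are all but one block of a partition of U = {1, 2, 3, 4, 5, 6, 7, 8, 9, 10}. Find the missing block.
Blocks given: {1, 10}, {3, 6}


U = {1, 2, 3, 4, 5, 6, 7, 8, 9, 10}
Shown blocks: {1, 10}, {3, 6}
A partition's blocks are pairwise disjoint and cover U, so the missing block = U \ (union of shown blocks).
Union of shown blocks: {1, 3, 6, 10}
Missing block = U \ (union) = {2, 4, 5, 7, 8, 9}

{2, 4, 5, 7, 8, 9}


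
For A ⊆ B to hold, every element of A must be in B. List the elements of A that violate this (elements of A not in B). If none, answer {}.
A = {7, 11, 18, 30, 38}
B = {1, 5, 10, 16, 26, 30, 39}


Set A = {7, 11, 18, 30, 38}
Set B = {1, 5, 10, 16, 26, 30, 39}
Check each element of A against B:
7 ∉ B (include), 11 ∉ B (include), 18 ∉ B (include), 30 ∈ B, 38 ∉ B (include)
Elements of A not in B: {7, 11, 18, 38}

{7, 11, 18, 38}


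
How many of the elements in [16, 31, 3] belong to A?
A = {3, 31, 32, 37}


Set A = {3, 31, 32, 37}
Candidates: [16, 31, 3]
Check each candidate:
16 ∉ A, 31 ∈ A, 3 ∈ A
Count of candidates in A: 2

2


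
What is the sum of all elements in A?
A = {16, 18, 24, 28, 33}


Set A = {16, 18, 24, 28, 33}
Sum = 16 + 18 + 24 + 28 + 33 = 119

119


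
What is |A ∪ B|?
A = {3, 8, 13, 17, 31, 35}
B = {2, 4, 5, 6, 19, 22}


Set A = {3, 8, 13, 17, 31, 35}, |A| = 6
Set B = {2, 4, 5, 6, 19, 22}, |B| = 6
A ∩ B = {}, |A ∩ B| = 0
|A ∪ B| = |A| + |B| - |A ∩ B| = 6 + 6 - 0 = 12

12


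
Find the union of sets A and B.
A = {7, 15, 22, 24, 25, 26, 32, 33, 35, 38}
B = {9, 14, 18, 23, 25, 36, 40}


Set A = {7, 15, 22, 24, 25, 26, 32, 33, 35, 38}
Set B = {9, 14, 18, 23, 25, 36, 40}
A ∪ B includes all elements in either set.
Elements from A: {7, 15, 22, 24, 25, 26, 32, 33, 35, 38}
Elements from B not already included: {9, 14, 18, 23, 36, 40}
A ∪ B = {7, 9, 14, 15, 18, 22, 23, 24, 25, 26, 32, 33, 35, 36, 38, 40}

{7, 9, 14, 15, 18, 22, 23, 24, 25, 26, 32, 33, 35, 36, 38, 40}


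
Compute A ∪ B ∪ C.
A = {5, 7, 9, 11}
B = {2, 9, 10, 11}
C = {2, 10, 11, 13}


Set A = {5, 7, 9, 11}
Set B = {2, 9, 10, 11}
Set C = {2, 10, 11, 13}
First, A ∪ B = {2, 5, 7, 9, 10, 11}
Then, (A ∪ B) ∪ C = {2, 5, 7, 9, 10, 11, 13}

{2, 5, 7, 9, 10, 11, 13}


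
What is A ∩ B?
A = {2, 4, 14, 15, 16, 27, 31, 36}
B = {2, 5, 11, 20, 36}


Set A = {2, 4, 14, 15, 16, 27, 31, 36}
Set B = {2, 5, 11, 20, 36}
A ∩ B includes only elements in both sets.
Check each element of A against B:
2 ✓, 4 ✗, 14 ✗, 15 ✗, 16 ✗, 27 ✗, 31 ✗, 36 ✓
A ∩ B = {2, 36}

{2, 36}


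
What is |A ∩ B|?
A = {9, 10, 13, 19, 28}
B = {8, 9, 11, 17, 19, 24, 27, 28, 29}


Set A = {9, 10, 13, 19, 28}
Set B = {8, 9, 11, 17, 19, 24, 27, 28, 29}
A ∩ B = {9, 19, 28}
|A ∩ B| = 3

3


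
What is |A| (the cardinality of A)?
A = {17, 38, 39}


Set A = {17, 38, 39}
Listing elements: 17, 38, 39
Counting: 3 elements
|A| = 3

3


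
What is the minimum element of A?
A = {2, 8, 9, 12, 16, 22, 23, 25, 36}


Set A = {2, 8, 9, 12, 16, 22, 23, 25, 36}
Elements in ascending order: 2, 8, 9, 12, 16, 22, 23, 25, 36
The smallest element is 2.

2


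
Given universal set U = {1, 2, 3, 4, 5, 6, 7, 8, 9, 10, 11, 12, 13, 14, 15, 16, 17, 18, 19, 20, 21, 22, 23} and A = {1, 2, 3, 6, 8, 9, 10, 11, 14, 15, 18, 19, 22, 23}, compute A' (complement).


Universal set U = {1, 2, 3, 4, 5, 6, 7, 8, 9, 10, 11, 12, 13, 14, 15, 16, 17, 18, 19, 20, 21, 22, 23}
Set A = {1, 2, 3, 6, 8, 9, 10, 11, 14, 15, 18, 19, 22, 23}
A' = U \ A = elements in U but not in A
Checking each element of U:
1 (in A, exclude), 2 (in A, exclude), 3 (in A, exclude), 4 (not in A, include), 5 (not in A, include), 6 (in A, exclude), 7 (not in A, include), 8 (in A, exclude), 9 (in A, exclude), 10 (in A, exclude), 11 (in A, exclude), 12 (not in A, include), 13 (not in A, include), 14 (in A, exclude), 15 (in A, exclude), 16 (not in A, include), 17 (not in A, include), 18 (in A, exclude), 19 (in A, exclude), 20 (not in A, include), 21 (not in A, include), 22 (in A, exclude), 23 (in A, exclude)
A' = {4, 5, 7, 12, 13, 16, 17, 20, 21}

{4, 5, 7, 12, 13, 16, 17, 20, 21}


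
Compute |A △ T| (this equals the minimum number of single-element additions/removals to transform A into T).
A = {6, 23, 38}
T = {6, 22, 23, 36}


Set A = {6, 23, 38}
Set T = {6, 22, 23, 36}
Elements to remove from A (in A, not in T): {38} → 1 removals
Elements to add to A (in T, not in A): {22, 36} → 2 additions
Total edits = 1 + 2 = 3

3


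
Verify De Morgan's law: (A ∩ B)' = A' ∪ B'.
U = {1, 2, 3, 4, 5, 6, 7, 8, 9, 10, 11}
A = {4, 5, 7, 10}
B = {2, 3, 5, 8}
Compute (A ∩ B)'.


U = {1, 2, 3, 4, 5, 6, 7, 8, 9, 10, 11}
A = {4, 5, 7, 10}, B = {2, 3, 5, 8}
A ∩ B = {5}
(A ∩ B)' = U \ (A ∩ B) = {1, 2, 3, 4, 6, 7, 8, 9, 10, 11}
Verification via A' ∪ B': A' = {1, 2, 3, 6, 8, 9, 11}, B' = {1, 4, 6, 7, 9, 10, 11}
A' ∪ B' = {1, 2, 3, 4, 6, 7, 8, 9, 10, 11} ✓

{1, 2, 3, 4, 6, 7, 8, 9, 10, 11}


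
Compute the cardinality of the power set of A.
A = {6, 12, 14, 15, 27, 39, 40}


Set A = {6, 12, 14, 15, 27, 39, 40}
|A| = 7
The power set P(A) contains all subsets of A.
|P(A)| = 2^|A| = 2^7 = 128

128


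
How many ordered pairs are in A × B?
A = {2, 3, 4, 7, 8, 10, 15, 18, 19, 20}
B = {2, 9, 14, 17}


Set A = {2, 3, 4, 7, 8, 10, 15, 18, 19, 20} has 10 elements.
Set B = {2, 9, 14, 17} has 4 elements.
|A × B| = |A| × |B| = 10 × 4 = 40

40


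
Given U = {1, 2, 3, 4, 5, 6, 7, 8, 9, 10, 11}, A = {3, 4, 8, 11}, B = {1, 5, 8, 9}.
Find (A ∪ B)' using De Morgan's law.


U = {1, 2, 3, 4, 5, 6, 7, 8, 9, 10, 11}
A = {3, 4, 8, 11}, B = {1, 5, 8, 9}
A ∪ B = {1, 3, 4, 5, 8, 9, 11}
(A ∪ B)' = U \ (A ∪ B) = {2, 6, 7, 10}
Verification via A' ∩ B': A' = {1, 2, 5, 6, 7, 9, 10}, B' = {2, 3, 4, 6, 7, 10, 11}
A' ∩ B' = {2, 6, 7, 10} ✓

{2, 6, 7, 10}


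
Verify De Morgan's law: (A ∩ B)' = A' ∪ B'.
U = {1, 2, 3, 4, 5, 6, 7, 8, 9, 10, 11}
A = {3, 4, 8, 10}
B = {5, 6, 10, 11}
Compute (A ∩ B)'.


U = {1, 2, 3, 4, 5, 6, 7, 8, 9, 10, 11}
A = {3, 4, 8, 10}, B = {5, 6, 10, 11}
A ∩ B = {10}
(A ∩ B)' = U \ (A ∩ B) = {1, 2, 3, 4, 5, 6, 7, 8, 9, 11}
Verification via A' ∪ B': A' = {1, 2, 5, 6, 7, 9, 11}, B' = {1, 2, 3, 4, 7, 8, 9}
A' ∪ B' = {1, 2, 3, 4, 5, 6, 7, 8, 9, 11} ✓

{1, 2, 3, 4, 5, 6, 7, 8, 9, 11}


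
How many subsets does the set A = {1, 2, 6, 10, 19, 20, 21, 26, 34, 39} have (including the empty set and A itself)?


Set A = {1, 2, 6, 10, 19, 20, 21, 26, 34, 39}
|A| = 10
The power set P(A) contains all subsets of A.
|P(A)| = 2^|A| = 2^10 = 1024

1024


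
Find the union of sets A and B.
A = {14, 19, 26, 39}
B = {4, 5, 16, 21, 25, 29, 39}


Set A = {14, 19, 26, 39}
Set B = {4, 5, 16, 21, 25, 29, 39}
A ∪ B includes all elements in either set.
Elements from A: {14, 19, 26, 39}
Elements from B not already included: {4, 5, 16, 21, 25, 29}
A ∪ B = {4, 5, 14, 16, 19, 21, 25, 26, 29, 39}

{4, 5, 14, 16, 19, 21, 25, 26, 29, 39}


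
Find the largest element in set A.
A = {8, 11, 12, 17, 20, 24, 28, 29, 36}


Set A = {8, 11, 12, 17, 20, 24, 28, 29, 36}
Elements in ascending order: 8, 11, 12, 17, 20, 24, 28, 29, 36
The largest element is 36.

36


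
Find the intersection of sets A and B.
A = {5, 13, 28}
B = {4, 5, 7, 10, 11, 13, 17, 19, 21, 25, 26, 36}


Set A = {5, 13, 28}
Set B = {4, 5, 7, 10, 11, 13, 17, 19, 21, 25, 26, 36}
A ∩ B includes only elements in both sets.
Check each element of A against B:
5 ✓, 13 ✓, 28 ✗
A ∩ B = {5, 13}

{5, 13}
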